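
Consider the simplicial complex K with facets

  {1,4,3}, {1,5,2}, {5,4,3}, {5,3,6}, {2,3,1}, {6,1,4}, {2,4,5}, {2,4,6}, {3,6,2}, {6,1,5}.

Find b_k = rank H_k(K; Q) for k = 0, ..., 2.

b_0 = 1, b_1 = 0, b_2 = 0.

Take the total order 1 < 2 < 3 < 4 < 5 < 6 on the vertex set. Then K (dimension 2) consists of the simplices:

  0-simplices (6): [1], [2], [3], [4], [5], [6]
  1-simplices (15): [1,2], [1,3], [1,4], [1,5], [1,6], [2,3], [2,4], [2,5], [2,6], [3,4], [3,5], [3,6], [4,5], [4,6], [5,6]
  2-simplices (10): [1,2,3], [1,2,5], [1,3,4], [1,4,6], [1,5,6], [2,3,6], [2,4,5], [2,4,6], [3,4,5], [3,5,6]

Hence C_0 ≅ Z^6, C_1 ≅ Z^15, C_2 ≅ Z^10.

The boundary map ∂_1: C_1 → C_0 is given by ∂[p,q] = [q] − [p]. For instance
  ∂[1,4] = [4] − [1].
The resulting 6×15 matrix has rank 5, and its Smith normal form has invariant factors (1,1,1,1,1).

∂_2: C_2 → C_1 acts by ∂[p,q,r] = [q,r] − [p,r] + [p,q]. For instance
  ∂[3,4,5] = [4,5] − [3,5] + [3,4],
  ∂[3,5,6] = [5,6] − [3,6] + [3,5].
The resulting 15×10 matrix has rank 10, and its Smith normal form has invariant factors (1,1,1,1,1,1,1,1,1,2).

Computing H_k = (kernel of ∂_k) / (image of ∂_{k+1}):

  H_0: rank C_0 − rank ∂_1 = 6 − 5 = 1, and the invariant factors of ∂_1 are all 1, so H_0 = Z.
  H_1: rank ker ∂_1 − rank ∂_2 = (15 − 5) − 10 = 0, and ∂_2 has invariant factor 2 > 1, so H_1 = Z/2.
  H_2: rank ker ∂_2 − rank ∂_3 = (10 − 10) − 0 = 0, and there is no ∂_3, so H_2 = 0.

Hence the Betti numbers are b_0 = 1, b_1 = 0, b_2 = 0.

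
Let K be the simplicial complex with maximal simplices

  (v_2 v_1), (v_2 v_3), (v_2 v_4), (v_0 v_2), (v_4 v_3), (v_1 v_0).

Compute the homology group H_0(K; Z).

Fix the vertex order v_0 < v_1 < v_2 < v_3 < v_4 and write every simplex with vertices in increasing order. Then dim K = 1 and the simplices of K are:

  0-simplices (5): [v_0], [v_1], [v_2], [v_3], [v_4]
  1-simplices (6): [v_0,v_1], [v_0,v_2], [v_1,v_2], [v_2,v_3], [v_2,v_4], [v_3,v_4]

so the chain groups are C_0 ≅ Z^5, C_1 ≅ Z^6.

Boundary ∂_1: C_1 → C_0 sends each edge [p,q] (with p < q) to q − p. For instance
  ∂[v_1,v_2] = [v_2] − [v_1].
The 5×6 boundary matrix has rank 4 and Smith normal form diag(1,1,1,1).

Reading off H_k = ker ∂_k / im ∂_{k+1}:

  H_0: rank C_0 − rank ∂_1 = 5 − 4 = 1, and the invariant factors of ∂_1 are all 1, so H_0 ≅ Z.

H_0 = Z.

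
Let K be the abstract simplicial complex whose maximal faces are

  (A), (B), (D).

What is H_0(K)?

H_0 = Z^3.

We work with the vertex ordering A < B < D. The simplices of K, each written with vertices in increasing order, are:

  0-simplices (3): A, B, D

Hence C_0 ≅ Z^3.

Computing H_k = (kernel of ∂_k) / (image of ∂_{k+1}):

  H_0: rank C_0 − rank ∂_1 = 3 − 0 = 3, and there is no ∂_1, so H_0 = Z^3.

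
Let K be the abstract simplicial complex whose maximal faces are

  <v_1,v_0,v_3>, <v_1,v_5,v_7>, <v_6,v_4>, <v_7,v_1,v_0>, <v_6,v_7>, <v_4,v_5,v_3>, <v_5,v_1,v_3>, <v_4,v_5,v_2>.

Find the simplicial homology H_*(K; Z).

Fix the vertex order v_0 < v_1 < v_2 < v_3 < v_4 < v_5 < v_6 < v_7 and write every simplex with vertices in increasing order. Then dim K = 2 and the simplices of K are:

  0-simplices (8): [v_0], [v_1], [v_2], [v_3], [v_4], [v_5], [v_6], [v_7]
  1-simplices (14): [v_0,v_1], [v_0,v_3], [v_0,v_7], [v_1,v_3], [v_1,v_5], [v_1,v_7], [v_2,v_4], [v_2,v_5], [v_3,v_4], [v_3,v_5], [v_4,v_5], [v_4,v_6], [v_5,v_7], [v_6,v_7]
  2-simplices (6): [v_0,v_1,v_3], [v_0,v_1,v_7], [v_1,v_3,v_5], [v_1,v_5,v_7], [v_2,v_4,v_5], [v_3,v_4,v_5]

Hence C_0 ≅ Z^8, C_1 ≅ Z^14, C_2 ≅ Z^6.

The boundary map ∂_1: C_1 → C_0 maps an edge to its endpoints' difference, ∂[p,q] = q − p.
This gives a 8×14 integer matrix of rank 7; reducing to Smith normal form yields diagonal entries (1,1,1,1,1,1,1).

∂_2: C_2 → C_1 maps a triangle to the signed sum of its edges. For instance
  ∂[v_0,v_1,v_7] = [v_1,v_7] − [v_0,v_7] + [v_0,v_1],
  ∂[v_2,v_4,v_5] = [v_4,v_5] − [v_2,v_5] + [v_2,v_4].
As a 14×6 matrix over Z this has rank 6, with invariant factors (1,1,1,1,1,1).

From H_k ≅ ker(∂_k) / im(∂_{k+1}) we obtain:

  H_0: rank C_0 − rank ∂_1 = 8 − 7 = 1, and the invariant factors of ∂_1 are all 1, so H_0 ≅ Z.
  H_1: rank ker ∂_1 − rank ∂_2 = (14 − 7) − 6 = 1, and the invariant factors of ∂_2 are all 1, so H_1 ≅ Z.
  H_2: rank ker ∂_2 − rank ∂_3 = (6 − 6) − 0 = 0, and there is no ∂_3, so H_2 ≅ 0.

As a check, the Euler characteristic is 8 − 14 + 6 = 0, which agrees with 1 − 1 + 0 = 0.

H_0 ≅ Z,  H_1 ≅ Z,  H_2 = 0.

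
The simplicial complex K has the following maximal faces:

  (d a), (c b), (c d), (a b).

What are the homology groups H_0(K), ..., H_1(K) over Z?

H_0 ≅ Z,  H_1 ≅ Z.

Order the vertices as a < b < c < d. Listing each simplex with vertices in this order, K has dimension 1 with simplices:

  0-simplices (4): a, b, c, d
  1-simplices (4): ab, ad, bc, cd

Hence C_0 ≅ Z^4, C_1 ≅ Z^4.

The boundary map ∂_1: C_1 → C_0 sends each edge [p,q] (with p < q) to q − p.
The 4×4 boundary matrix has rank 3 and Smith normal form diag(1,1,1).

From H_k ≅ ker(∂_k) / im(∂_{k+1}) we obtain:

  H_0: rank C_0 − rank ∂_1 = 4 − 3 = 1, and the invariant factors of ∂_1 are all 1, so H_0 ≅ Z.
  H_1: rank ker ∂_1 − rank ∂_2 = (4 − 3) − 0 = 1, and there is no ∂_2, so H_1 ≅ Z.

(K is a triangulation of the circle S^1.)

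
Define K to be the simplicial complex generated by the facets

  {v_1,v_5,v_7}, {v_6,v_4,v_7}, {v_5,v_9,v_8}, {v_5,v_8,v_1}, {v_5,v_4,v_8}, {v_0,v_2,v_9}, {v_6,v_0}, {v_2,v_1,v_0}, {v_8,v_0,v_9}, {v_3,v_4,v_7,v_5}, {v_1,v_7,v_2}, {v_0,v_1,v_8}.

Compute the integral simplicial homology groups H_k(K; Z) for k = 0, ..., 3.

H_0 = Z,  H_1 = Z,  H_2 = 0,  H_3 = 0.

Fix the vertex order v_0 < v_1 < v_2 < v_3 < v_4 < v_5 < v_6 < v_7 < v_8 < v_9 and write every simplex with vertices in increasing order. Then dim K = 3 and the simplices of K are:

  0-simplices (10): [v_0], [v_1], [v_2], [v_3], [v_4], [v_5], [v_6], [v_7], [v_8], [v_9]
  1-simplices (23): (23 of them)
  2-simplices (14): (14 of them)
  3-simplices (1): [v_3,v_4,v_5,v_7]

Hence C_0 ≅ Z^10, C_1 ≅ Z^23, C_2 ≅ Z^14, C_3 ≅ Z^1.

∂_1: C_1 → C_0 sends each edge [p,q] (with p < q) to q − p. For instance
  ∂[v_0,v_6] = [v_6] − [v_0].
As a 10×23 matrix over Z this has rank 9, with invariant factors (1,1,1,1,1,1,1,1,1).

Boundary ∂_2: C_2 → C_1 sends each 2-simplex [p,q,r] to [q,r] − [p,r] + [p,q]. For instance
  ∂[v_4,v_6,v_7] = [v_6,v_7] − [v_4,v_7] + [v_4,v_6],
  ∂[v_1,v_5,v_8] = [v_5,v_8] − [v_1,v_8] + [v_1,v_5].
The resulting 23×14 matrix has rank 13, and its Smith normal form has invariant factors (1,1,1,1,1,1,1,1,1,1,1,1,1).

The boundary map ∂_3: C_3 → C_2 sends each 3-simplex σ to the alternating sum Σ_i (−1)^i (σ with its i-th vertex removed). For instance
  ∂[v_3,v_4,v_5,v_7] = [v_4,v_5,v_7] − [v_3,v_5,v_7] + [v_3,v_4,v_7] − [v_3,v_4,v_5].
The 14×1 boundary matrix has rank 1 and Smith normal form diag(1).

Now H_k = ker ∂_k / im ∂_{k+1}, so:

  H_0: rank C_0 − rank ∂_1 = 10 − 9 = 1, and the invariant factors of ∂_1 are all 1, so H_0 ≅ Z.
  H_1: rank ker ∂_1 − rank ∂_2 = (23 − 9) − 13 = 1, and the invariant factors of ∂_2 are all 1, so H_1 ≅ Z.
  H_2: rank ker ∂_2 − rank ∂_3 = (14 − 13) − 1 = 0, and the invariant factors of ∂_3 are all 1, so H_2 ≅ 0.
  H_3: rank ker ∂_3 − rank ∂_4 = (1 − 1) − 0 = 0, and there is no ∂_4, so H_3 ≅ 0.

As a check, the Euler characteristic is 10 − 23 + 14 − 1 = 0, which agrees with 1 − 1 + 0 − 0 = 0.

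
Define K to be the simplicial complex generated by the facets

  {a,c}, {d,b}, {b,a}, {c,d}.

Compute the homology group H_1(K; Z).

H_1 ≅ Z.

Fix the vertex order a < b < c < d and write every simplex with vertices in increasing order. Then dim K = 1 and the simplices of K are:

  0-simplices (4): a, b, c, d
  1-simplices (4): ab, ac, bd, cd

giving chain groups C_0 ≅ Z^4, C_1 ≅ Z^4.

The boundary map ∂_1: C_1 → C_0 sends each edge [p,q] (with p < q) to q − p. For instance
  ∂bd = d − b.
As a 4×4 matrix over Z this has rank 3, with invariant factors (1,1,1).

Now H_k = ker ∂_k / im ∂_{k+1}, so:

  H_1: rank ker ∂_1 − rank ∂_2 = (4 − 3) − 0 = 1, and there is no ∂_2, so H_1 ≅ Z.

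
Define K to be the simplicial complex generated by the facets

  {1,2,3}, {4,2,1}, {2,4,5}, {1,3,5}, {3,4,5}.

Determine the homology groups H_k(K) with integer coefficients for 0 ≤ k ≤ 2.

H_0 = Z,  H_1 = Z,  H_2 = 0.

Take the total order 1 < 2 < 3 < 4 < 5 on the vertex set. Then K (dimension 2) consists of the simplices:

  0-simplices (5): [1], [2], [3], [4], [5]
  1-simplices (10): [1,2], [1,3], [1,4], [1,5], [2,3], [2,4], [2,5], [3,4], [3,5], [4,5]
  2-simplices (5): [1,2,3], [1,2,4], [1,3,5], [2,4,5], [3,4,5]

Hence C_0 ≅ Z^5, C_1 ≅ Z^10, C_2 ≅ Z^5.

Boundary ∂_1: C_1 → C_0 maps an edge to its endpoints' difference, ∂[p,q] = q − p.
The resulting 5×10 matrix has rank 4, and its Smith normal form has invariant factors (1,1,1,1).

The boundary map ∂_2: C_2 → C_1 sends each 2-simplex [p,q,r] to [q,r] − [p,r] + [p,q]. For instance
  ∂[3,4,5] = [4,5] − [3,5] + [3,4],
  ∂[1,3,5] = [3,5] − [1,5] + [1,3].
This gives a 10×5 integer matrix of rank 5; reducing to Smith normal form yields diagonal entries (1,1,1,1,1).

Reading off H_k = ker ∂_k / im ∂_{k+1}:

  H_0: rank C_0 − rank ∂_1 = 5 − 4 = 1, and the invariant factors of ∂_1 are all 1, so H_0 = Z.
  H_1: rank ker ∂_1 − rank ∂_2 = (10 − 4) − 5 = 1, and the invariant factors of ∂_2 are all 1, so H_1 = Z.
  H_2: rank ker ∂_2 − rank ∂_3 = (5 − 5) − 0 = 0, and there is no ∂_3, so H_2 = 0.

(K is a triangulation of the Möbius band.)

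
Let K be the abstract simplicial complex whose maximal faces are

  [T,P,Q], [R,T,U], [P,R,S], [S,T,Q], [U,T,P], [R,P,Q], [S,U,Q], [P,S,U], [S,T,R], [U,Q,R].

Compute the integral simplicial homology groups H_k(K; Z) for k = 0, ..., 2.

K has 6 vertices, 15 edges, 10 triangles.
rank ∂_0 = 0, rank ∂_1 = 5 ⇒ b_0 = 6 − 0 − 5 = 1; all invariant factors of ∂_1 are 1 so no torsion. So H_0 = Z.
rank ∂_1 = 5, rank ∂_2 = 10 ⇒ b_1 = 15 − 5 − 10 = 0; ∂_2 has invariant factor(s) [2] giving torsion. So H_1 = Z/2.
rank ∂_2 = 10, rank ∂_3 = 0 ⇒ b_2 = 10 − 10 − 0 = 0. So H_2 = 0.

H_0 = Z,  H_1 = Z/2,  H_2 = 0.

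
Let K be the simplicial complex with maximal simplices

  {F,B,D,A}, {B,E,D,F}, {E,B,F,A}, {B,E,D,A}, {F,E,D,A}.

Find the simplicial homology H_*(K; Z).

Fix the vertex order A < B < D < E < F and write every simplex with vertices in increasing order. Then dim K = 3 and the simplices of K are:

  0-simplices (5): A, B, D, E, F
  1-simplices (10): AB, AD, AE, AF, BD, BE, BF, DE, DF, EF
  2-simplices (10): ABD, ABE, ABF, ADE, ADF, AEF, BDE, BDF, BEF, DEF
  3-simplices (5): ABDE, ABDF, ABEF, ADEF, BDEF

Hence C_0 ≅ Z^5, C_1 ≅ Z^10, C_2 ≅ Z^10, C_3 ≅ Z^5.

∂_1: C_1 → C_0 sends each edge [p,q] (with p < q) to q − p.
The resulting 5×10 matrix has rank 4, and its Smith normal form has invariant factors (1,1,1,1).

The boundary map ∂_2: C_2 → C_1 acts by ∂[p,q,r] = [q,r] − [p,r] + [p,q]. For instance
  ∂BEF = EF − BF + BE,
  ∂DEF = EF − DF + DE.
The resulting 10×10 matrix has rank 6, and its Smith normal form has invariant factors (1,1,1,1,1,1).

Boundary ∂_3: C_3 → C_2 sends each 3-simplex σ to the alternating sum Σ_i (−1)^i (σ with its i-th vertex removed). For instance
  ∂ABEF = BEF − AEF + ABF − ABE,
  ∂BDEF = DEF − BEF + BDF − BDE.
This gives a 10×5 integer matrix of rank 4; reducing to Smith normal form yields diagonal entries (1,1,1,1).

Computing H_k = (kernel of ∂_k) / (image of ∂_{k+1}):

  H_0: rank C_0 − rank ∂_1 = 5 − 4 = 1, and the invariant factors of ∂_1 are all 1, so H_0 = Z.
  H_1: rank ker ∂_1 − rank ∂_2 = (10 − 4) − 6 = 0, and the invariant factors of ∂_2 are all 1, so H_1 = 0.
  H_2: rank ker ∂_2 − rank ∂_3 = (10 − 6) − 4 = 0, and the invariant factors of ∂_3 are all 1, so H_2 = 0.
  H_3: rank ker ∂_3 − rank ∂_4 = (5 − 4) − 0 = 1, and there is no ∂_4, so H_3 = Z.

As a check, the Euler characteristic is 5 − 10 + 10 − 5 = 0, which agrees with 1 − 0 + 0 − 1 = 0.
(K is a triangulation of the 3-sphere S^3.)

H_0 ≅ Z,  H_1 = 0,  H_2 = 0,  H_3 ≅ Z.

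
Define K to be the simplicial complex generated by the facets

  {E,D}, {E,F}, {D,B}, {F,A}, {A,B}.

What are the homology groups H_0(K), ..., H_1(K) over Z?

Take the total order A < B < D < E < F on the vertex set. Then K (dimension 1) consists of the simplices:

  0-simplices (5): A, B, D, E, F
  1-simplices (5): AB, AF, BD, DE, EF

so the chain groups are C_0 ≅ Z^5, C_1 ≅ Z^5.

Boundary ∂_1: C_1 → C_0 is given by ∂[p,q] = [q] − [p]. For instance
  ∂BD = D − B.
The 5×5 boundary matrix has rank 4 and Smith normal form diag(1,1,1,1).

Now H_k = ker ∂_k / im ∂_{k+1}, so:

  H_0: rank C_0 − rank ∂_1 = 5 − 4 = 1, and the invariant factors of ∂_1 are all 1, so H_0 = Z.
  H_1: rank ker ∂_1 − rank ∂_2 = (5 − 4) − 0 = 1, and there is no ∂_2, so H_1 = Z.

H_0 = Z,  H_1 = Z.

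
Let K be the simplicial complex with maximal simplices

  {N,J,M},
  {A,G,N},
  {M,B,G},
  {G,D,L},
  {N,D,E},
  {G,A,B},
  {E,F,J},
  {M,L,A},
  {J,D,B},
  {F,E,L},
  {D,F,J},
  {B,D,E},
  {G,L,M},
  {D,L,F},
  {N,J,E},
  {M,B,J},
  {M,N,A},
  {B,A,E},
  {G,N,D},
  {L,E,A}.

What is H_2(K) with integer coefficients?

Fix the vertex order A < B < D < E < F < G < J < L < M < N and write every simplex with vertices in increasing order. Then dim K = 2 and the simplices of K are:

  0-simplices (10): A, B, D, E, F, G, J, L, M, N
  1-simplices (30): AB, AE, AG, AL, AM, AN, BD, BE, BG, BJ, BM, DE, DF, DG, DJ, DL, DN, EF, EJ, EL, EN, FJ, FL, GL, GM, GN, JM, JN, LM, MN
  2-simplices (20): ABE, ABG, AEL, AGN, ALM, AMN, BDE, BDJ, BGM, BJM, DEN, DFJ, DFL, DGL, DGN, EFJ, EFL, EJN, GLM, JMN

so the chain groups are C_0 ≅ Z^10, C_1 ≅ Z^30, C_2 ≅ Z^20.

∂_1: C_1 → C_0 sends each edge [p,q] (with p < q) to q − p. For instance
  ∂BE = E − B.
The 10×30 boundary matrix has rank 9 and Smith normal form diag(1,1,1,1,1,1,1,1,1).

∂_2: C_2 → C_1 acts by ∂[p,q,r] = [q,r] − [p,r] + [p,q]. For instance
  ∂ABG = BG − AG + AB,
  ∂DEN = EN − DN + DE.
As a 30×20 matrix over Z this has rank 20, with invariant factors (1,1,1,1,1,1,1,1,1,1,1,1,1,1,1,1,1,1,1,2).

Computing H_k = (kernel of ∂_k) / (image of ∂_{k+1}):

  H_2: rank ker ∂_2 − rank ∂_3 = (20 − 20) − 0 = 0, and there is no ∂_3, so H_2 ≅ 0.

H_2 = 0.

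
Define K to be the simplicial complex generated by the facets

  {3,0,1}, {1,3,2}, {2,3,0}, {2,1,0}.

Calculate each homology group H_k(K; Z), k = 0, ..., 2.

Fix the vertex order 0 < 1 < 2 < 3 and write every simplex with vertices in increasing order. Then dim K = 2 and the simplices of K are:

  0-simplices (4): [0], [1], [2], [3]
  1-simplices (6): [0,1], [0,2], [0,3], [1,2], [1,3], [2,3]
  2-simplices (4): [0,1,2], [0,1,3], [0,2,3], [1,2,3]

Hence C_0 ≅ Z^4, C_1 ≅ Z^6, C_2 ≅ Z^4.

∂_1: C_1 → C_0 is given by ∂[p,q] = [q] − [p].
The resulting 4×6 matrix has rank 3, and its Smith normal form has invariant factors (1,1,1).

Boundary ∂_2: C_2 → C_1 maps a triangle to the signed sum of its edges. For instance
  ∂[0,1,3] = [1,3] − [0,3] + [0,1],
  ∂[0,1,2] = [1,2] − [0,2] + [0,1].
The resulting 6×4 matrix has rank 3, and its Smith normal form has invariant factors (1,1,1).

From H_k ≅ ker(∂_k) / im(∂_{k+1}) we obtain:

  H_0: rank C_0 − rank ∂_1 = 4 − 3 = 1, and the invariant factors of ∂_1 are all 1, so H_0 ≅ Z.
  H_1: rank ker ∂_1 − rank ∂_2 = (6 − 3) − 3 = 0, and the invariant factors of ∂_2 are all 1, so H_1 ≅ 0.
  H_2: rank ker ∂_2 − rank ∂_3 = (4 − 3) − 0 = 1, and there is no ∂_3, so H_2 ≅ Z.

H_0 ≅ Z,  H_1 = 0,  H_2 ≅ Z.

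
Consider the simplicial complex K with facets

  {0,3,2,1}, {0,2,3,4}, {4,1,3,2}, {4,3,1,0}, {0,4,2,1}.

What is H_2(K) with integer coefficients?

Order the vertices as 0 < 1 < 2 < 3 < 4. Listing each simplex with vertices in this order, K has dimension 3 with simplices:

  0-simplices (5): [0], [1], [2], [3], [4]
  1-simplices (10): [0,1], [0,2], [0,3], [0,4], [1,2], [1,3], [1,4], [2,3], [2,4], [3,4]
  2-simplices (10): [0,1,2], [0,1,3], [0,1,4], [0,2,3], [0,2,4], [0,3,4], [1,2,3], [1,2,4], [1,3,4], [2,3,4]
  3-simplices (5): [0,1,2,3], [0,1,2,4], [0,1,3,4], [0,2,3,4], [1,2,3,4]

giving chain groups C_0 ≅ Z^5, C_1 ≅ Z^10, C_2 ≅ Z^10, C_3 ≅ Z^5.

The boundary map ∂_1: C_1 → C_0 maps an edge to its endpoints' difference, ∂[p,q] = q − p. For instance
  ∂[0,4] = [4] − [0].
As a 5×10 matrix over Z this has rank 4, with invariant factors (1,1,1,1).

∂_2: C_2 → C_1 maps a triangle to the signed sum of its edges. For instance
  ∂[0,1,4] = [1,4] − [0,4] + [0,1],
  ∂[2,3,4] = [3,4] − [2,4] + [2,3].
The resulting 10×10 matrix has rank 6, and its Smith normal form has invariant factors (1,1,1,1,1,1).

The boundary map ∂_3: C_3 → C_2 sends each 3-simplex σ to the alternating sum Σ_i (−1)^i (σ with its i-th vertex removed). For instance
  ∂[0,1,2,4] = [1,2,4] − [0,2,4] + [0,1,4] − [0,1,2],
  ∂[0,1,2,3] = [1,2,3] − [0,2,3] + [0,1,3] − [0,1,2].
This gives a 10×5 integer matrix of rank 4; reducing to Smith normal form yields diagonal entries (1,1,1,1).

From H_k ≅ ker(∂_k) / im(∂_{k+1}) we obtain:

  H_2: rank ker ∂_2 − rank ∂_3 = (10 − 6) − 4 = 0, and the invariant factors of ∂_3 are all 1, so H_2 = 0.

(K is a triangulation of the 3-sphere S^3.)

H_2 = 0.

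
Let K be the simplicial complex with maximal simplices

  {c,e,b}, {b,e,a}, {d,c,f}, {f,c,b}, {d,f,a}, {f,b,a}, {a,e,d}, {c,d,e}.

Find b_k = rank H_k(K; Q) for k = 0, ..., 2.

b_0 = 1, b_1 = 0, b_2 = 1.

Fix the vertex order a < b < c < d < e < f and write every simplex with vertices in increasing order. Then dim K = 2 and the simplices of K are:

  0-simplices (6): a, b, c, d, e, f
  1-simplices (12): ab, ad, ae, af, bc, be, bf, cd, ce, cf, de, df
  2-simplices (8): abe, abf, ade, adf, bce, bcf, cde, cdf

Hence C_0 ≅ Z^6, C_1 ≅ Z^12, C_2 ≅ Z^8.

Boundary ∂_1: C_1 → C_0 sends each edge [p,q] (with p < q) to q − p. For instance
  ∂cd = d − c.
As a 6×12 matrix over Z this has rank 5, with invariant factors (1,1,1,1,1).

Boundary ∂_2: C_2 → C_1 sends each 2-simplex [p,q,r] to [q,r] − [p,r] + [p,q]. For instance
  ∂ade = de − ae + ad,
  ∂abf = bf − af + ab.
As a 12×8 matrix over Z this has rank 7, with invariant factors (1,1,1,1,1,1,1).

From H_k ≅ ker(∂_k) / im(∂_{k+1}) we obtain:

  H_0: rank C_0 − rank ∂_1 = 6 − 5 = 1, and the invariant factors of ∂_1 are all 1, so H_0 = Z.
  H_1: rank ker ∂_1 − rank ∂_2 = (12 − 5) − 7 = 0, and the invariant factors of ∂_2 are all 1, so H_1 = 0.
  H_2: rank ker ∂_2 − rank ∂_3 = (8 − 7) − 0 = 1, and there is no ∂_3, so H_2 = Z.

Hence the Betti numbers are b_0 = 1, b_1 = 0, b_2 = 1.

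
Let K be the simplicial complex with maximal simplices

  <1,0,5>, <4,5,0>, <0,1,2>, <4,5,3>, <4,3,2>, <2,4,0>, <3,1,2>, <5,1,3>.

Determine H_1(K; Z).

H_1 ≅ 0.

Fix the vertex order 0 < 1 < 2 < 3 < 4 < 5 and write every simplex with vertices in increasing order. Then dim K = 2 and the simplices of K are:

  0-simplices (6): [0], [1], [2], [3], [4], [5]
  1-simplices (12): [0,1], [0,2], [0,4], [0,5], [1,2], [1,3], [1,5], [2,3], [2,4], [3,4], [3,5], [4,5]
  2-simplices (8): [0,1,2], [0,1,5], [0,2,4], [0,4,5], [1,2,3], [1,3,5], [2,3,4], [3,4,5]

Hence C_0 ≅ Z^6, C_1 ≅ Z^12, C_2 ≅ Z^8.

∂_1: C_1 → C_0 is given by ∂[p,q] = [q] − [p]. For instance
  ∂[1,2] = [2] − [1].
The 6×12 boundary matrix has rank 5 and Smith normal form diag(1,1,1,1,1).

Boundary ∂_2: C_2 → C_1 maps a triangle to the signed sum of its edges. For instance
  ∂[2,3,4] = [3,4] − [2,4] + [2,3],
  ∂[1,3,5] = [3,5] − [1,5] + [1,3].
The 12×8 boundary matrix has rank 7 and Smith normal form diag(1,1,1,1,1,1,1).

Reading off H_k = ker ∂_k / im ∂_{k+1}:

  H_1: rank ker ∂_1 − rank ∂_2 = (12 − 5) − 7 = 0, and the invariant factors of ∂_2 are all 1, so H_1 = 0.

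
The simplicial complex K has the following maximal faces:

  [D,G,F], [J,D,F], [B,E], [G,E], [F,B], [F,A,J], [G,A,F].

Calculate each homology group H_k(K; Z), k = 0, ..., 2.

We work with the vertex ordering A < B < D < E < F < G < J. The simplices of K, each written with vertices in increasing order, are:

  0-simplices (7): A, B, D, E, F, G, J
  1-simplices (11): AF, AG, AJ, BE, BF, DF, DG, DJ, EG, FG, FJ
  2-simplices (4): AFG, AFJ, DFG, DFJ

Hence C_0 ≅ Z^7, C_1 ≅ Z^11, C_2 ≅ Z^4.

Boundary ∂_1: C_1 → C_0 is given by ∂[p,q] = [q] − [p]. For instance
  ∂DG = G − D.
As a 7×11 matrix over Z this has rank 6, with invariant factors (1,1,1,1,1,1).

∂_2: C_2 → C_1 maps a triangle to the signed sum of its edges. For instance
  ∂AFG = FG − AG + AF,
  ∂DFJ = FJ − DJ + DF.
This gives a 11×4 integer matrix of rank 4; reducing to Smith normal form yields diagonal entries (1,1,1,1).

Reading off H_k = ker ∂_k / im ∂_{k+1}:

  H_0: rank C_0 − rank ∂_1 = 7 − 6 = 1, and the invariant factors of ∂_1 are all 1, so H_0 = Z.
  H_1: rank ker ∂_1 − rank ∂_2 = (11 − 6) − 4 = 1, and the invariant factors of ∂_2 are all 1, so H_1 = Z.
  H_2: rank ker ∂_2 − rank ∂_3 = (4 − 4) − 0 = 0, and there is no ∂_3, so H_2 = 0.

H_0 = Z,  H_1 = Z,  H_2 = 0.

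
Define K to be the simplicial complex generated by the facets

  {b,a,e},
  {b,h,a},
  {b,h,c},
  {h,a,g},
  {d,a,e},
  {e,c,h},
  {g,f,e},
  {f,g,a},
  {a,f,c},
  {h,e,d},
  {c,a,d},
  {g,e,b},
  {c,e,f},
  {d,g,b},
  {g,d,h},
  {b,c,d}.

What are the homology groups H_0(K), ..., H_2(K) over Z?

Fix the vertex order a < b < c < d < e < f < g < h and write every simplex with vertices in increasing order. Then dim K = 2 and the simplices of K are:

  0-simplices (8): a, b, c, d, e, f, g, h
  1-simplices (24): ab, ac, ad, ae, af, ag, ah, bc, bd, be, bg, bh, cd, ce, cf, ch, de, dg, dh, ef, eg, eh, fg, gh
  2-simplices (16): abe, abh, acd, acf, ade, afg, agh, bcd, bch, bdg, beg, cef, ceh, deh, dgh, efg

Hence C_0 ≅ Z^8, C_1 ≅ Z^24, C_2 ≅ Z^16.

Boundary ∂_1: C_1 → C_0 sends each edge [p,q] (with p < q) to q − p. For instance
  ∂eg = g − e.
As a 8×24 matrix over Z this has rank 7, with invariant factors (1,1,1,1,1,1,1).

Boundary ∂_2: C_2 → C_1 maps a triangle to the signed sum of its edges. For instance
  ∂bdg = dg − bg + bd,
  ∂afg = fg − ag + af.
This gives a 24×16 integer matrix of rank 15; reducing to Smith normal form yields diagonal entries (1,1,1,1,1,1,1,1,1,1,1,1,1,1,1).

From H_k ≅ ker(∂_k) / im(∂_{k+1}) we obtain:

  H_0: rank C_0 − rank ∂_1 = 8 − 7 = 1, and the invariant factors of ∂_1 are all 1, so H_0 ≅ Z.
  H_1: rank ker ∂_1 − rank ∂_2 = (24 − 7) − 15 = 2, and the invariant factors of ∂_2 are all 1, so H_1 ≅ Z^2.
  H_2: rank ker ∂_2 − rank ∂_3 = (16 − 15) − 0 = 1, and there is no ∂_3, so H_2 ≅ Z.

H_0 = Z,  H_1 = Z^2,  H_2 = Z.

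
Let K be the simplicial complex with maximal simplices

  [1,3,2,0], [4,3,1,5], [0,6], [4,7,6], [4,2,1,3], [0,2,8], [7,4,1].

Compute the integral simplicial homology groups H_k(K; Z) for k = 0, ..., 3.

H_0 ≅ Z,  H_1 ≅ Z,  H_2 = 0,  H_3 = 0.

Fix the vertex order 0 < 1 < 2 < 3 < 4 < 5 < 6 < 7 < 8 and write every simplex with vertices in increasing order. Then dim K = 3 and the simplices of K are:

  0-simplices (9): [0], [1], [2], [3], [4], [5], [6], [7], [8]
  1-simplices (19): [0,1], [0,2], [0,3], [0,6], [0,8], [1,2], [1,3], [1,4], [1,5], [1,7], [2,3], [2,4], [2,8], [3,4], [3,5], [4,5], [4,6], [4,7], [6,7]
  2-simplices (13): [0,1,2], [0,1,3], [0,2,3], [0,2,8], [1,2,3], [1,2,4], [1,3,4], [1,3,5], [1,4,5], [1,4,7], [2,3,4], [3,4,5], [4,6,7]
  3-simplices (3): [0,1,2,3], [1,2,3,4], [1,3,4,5]

so the chain groups are C_0 ≅ Z^9, C_1 ≅ Z^19, C_2 ≅ Z^13, C_3 ≅ Z^3.

∂_1: C_1 → C_0 sends each edge [p,q] (with p < q) to q − p. For instance
  ∂[4,5] = [5] − [4].
As a 9×19 matrix over Z this has rank 8, with invariant factors (1,1,1,1,1,1,1,1).

The boundary map ∂_2: C_2 → C_1 sends each 2-simplex [p,q,r] to [q,r] − [p,r] + [p,q]. For instance
  ∂[0,1,2] = [1,2] − [0,2] + [0,1],
  ∂[1,4,5] = [4,5] − [1,5] + [1,4].
This gives a 19×13 integer matrix of rank 10; reducing to Smith normal form yields diagonal entries (1,1,1,1,1,1,1,1,1,1).

Boundary ∂_3: C_3 → C_2 sends each 3-simplex σ to the alternating sum Σ_i (−1)^i (σ with its i-th vertex removed). For instance
  ∂[1,3,4,5] = [3,4,5] − [1,4,5] + [1,3,5] − [1,3,4],
  ∂[1,2,3,4] = [2,3,4] − [1,3,4] + [1,2,4] − [1,2,3].
This gives a 13×3 integer matrix of rank 3; reducing to Smith normal form yields diagonal entries (1,1,1).

Reading off H_k = ker ∂_k / im ∂_{k+1}:

  H_0: rank C_0 − rank ∂_1 = 9 − 8 = 1, and the invariant factors of ∂_1 are all 1, so H_0 ≅ Z.
  H_1: rank ker ∂_1 − rank ∂_2 = (19 − 8) − 10 = 1, and the invariant factors of ∂_2 are all 1, so H_1 ≅ Z.
  H_2: rank ker ∂_2 − rank ∂_3 = (13 − 10) − 3 = 0, and the invariant factors of ∂_3 are all 1, so H_2 ≅ 0.
  H_3: rank ker ∂_3 − rank ∂_4 = (3 − 3) − 0 = 0, and there is no ∂_4, so H_3 ≅ 0.

As a check, the Euler characteristic is 9 − 19 + 13 − 3 = 0, which agrees with 1 − 1 + 0 − 0 = 0.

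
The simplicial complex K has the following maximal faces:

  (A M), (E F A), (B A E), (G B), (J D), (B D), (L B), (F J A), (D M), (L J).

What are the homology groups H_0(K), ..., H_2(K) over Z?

Take the total order A < B < D < E < F < G < J < L < M on the vertex set. Then K (dimension 2) consists of the simplices:

  0-simplices (9): A, B, D, E, F, G, J, L, M
  1-simplices (14): AB, AE, AF, AJ, AM, BD, BE, BG, BL, DJ, DM, EF, FJ, JL
  2-simplices (3): ABE, AEF, AFJ

giving chain groups C_0 ≅ Z^9, C_1 ≅ Z^14, C_2 ≅ Z^3.

The boundary map ∂_1: C_1 → C_0 is given by ∂[p,q] = [q] − [p].
The resulting 9×14 matrix has rank 8, and its Smith normal form has invariant factors (1,1,1,1,1,1,1,1).

Boundary ∂_2: C_2 → C_1 acts by ∂[p,q,r] = [q,r] − [p,r] + [p,q]. For instance
  ∂ABE = BE − AE + AB,
  ∂AEF = EF − AF + AE.
The resulting 14×3 matrix has rank 3, and its Smith normal form has invariant factors (1,1,1).

Computing H_k = (kernel of ∂_k) / (image of ∂_{k+1}):

  H_0: rank C_0 − rank ∂_1 = 9 − 8 = 1, and the invariant factors of ∂_1 are all 1, so H_0 ≅ Z.
  H_1: rank ker ∂_1 − rank ∂_2 = (14 − 8) − 3 = 3, and the invariant factors of ∂_2 are all 1, so H_1 ≅ Z^3.
  H_2: rank ker ∂_2 − rank ∂_3 = (3 − 3) − 0 = 0, and there is no ∂_3, so H_2 ≅ 0.

As a check, the Euler characteristic is 9 − 14 + 3 = -2, which agrees with 1 − 3 + 0 = -2.

H_0 ≅ Z,  H_1 ≅ Z^3,  H_2 = 0.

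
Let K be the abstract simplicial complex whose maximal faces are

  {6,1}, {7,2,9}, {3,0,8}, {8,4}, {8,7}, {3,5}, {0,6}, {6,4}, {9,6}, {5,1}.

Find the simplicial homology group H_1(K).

K has 10 vertices, 14 edges, 2 triangles.
rank ∂_1 = 9, rank ∂_2 = 2 ⇒ b_1 = 14 − 9 − 2 = 3; all invariant factors of ∂_2 are 1 so no torsion. So H_1 ≅ Z^3.

H_1 = Z^3.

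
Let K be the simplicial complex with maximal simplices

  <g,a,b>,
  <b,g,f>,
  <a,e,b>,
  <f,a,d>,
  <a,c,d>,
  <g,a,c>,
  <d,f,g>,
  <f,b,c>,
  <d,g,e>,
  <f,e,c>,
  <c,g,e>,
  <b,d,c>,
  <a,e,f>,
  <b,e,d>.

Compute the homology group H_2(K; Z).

H_2 = Z.

Take the total order a < b < c < d < e < f < g on the vertex set. Then K (dimension 2) consists of the simplices:

  0-simplices (7): a, b, c, d, e, f, g
  1-simplices (21): ab, ac, ad, ae, af, ag, bc, bd, be, bf, bg, cd, ce, cf, cg, de, df, dg, ef, eg, fg
  2-simplices (14): abe, abg, acd, acg, adf, aef, bcd, bcf, bde, bfg, cef, ceg, deg, dfg

so the chain groups are C_0 ≅ Z^7, C_1 ≅ Z^21, C_2 ≅ Z^14.

The boundary map ∂_1: C_1 → C_0 maps an edge to its endpoints' difference, ∂[p,q] = q − p.
The resulting 7×21 matrix has rank 6, and its Smith normal form has invariant factors (1,1,1,1,1,1).

∂_2: C_2 → C_1 sends each 2-simplex [p,q,r] to [q,r] − [p,r] + [p,q]. For instance
  ∂ceg = eg − cg + ce,
  ∂bcf = cf − bf + bc.
The resulting 21×14 matrix has rank 13, and its Smith normal form has invariant factors (1,1,1,1,1,1,1,1,1,1,1,1,1).

Now H_k = ker ∂_k / im ∂_{k+1}, so:

  H_2: rank ker ∂_2 − rank ∂_3 = (14 − 13) − 0 = 1, and there is no ∂_3, so H_2 = Z.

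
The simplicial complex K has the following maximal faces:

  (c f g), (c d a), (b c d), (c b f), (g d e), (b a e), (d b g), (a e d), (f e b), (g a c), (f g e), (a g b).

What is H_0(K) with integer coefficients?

H_0 ≅ Z.

Take the total order a < b < c < d < e < f < g on the vertex set. Then K (dimension 2) consists of the simplices:

  0-simplices (7): a, b, c, d, e, f, g
  1-simplices (18): ab, ac, ad, ae, ag, bc, bd, be, bf, bg, cd, cf, cg, de, dg, ef, eg, fg
  2-simplices (12): abe, abg, acd, acg, ade, bcd, bcf, bdg, bef, cfg, deg, efg

giving chain groups C_0 ≅ Z^7, C_1 ≅ Z^18, C_2 ≅ Z^12.

Boundary ∂_1: C_1 → C_0 sends each edge [p,q] (with p < q) to q − p. For instance
  ∂be = e − b.
The 7×18 boundary matrix has rank 6 and Smith normal form diag(1,1,1,1,1,1).

∂_2: C_2 → C_1 maps a triangle to the signed sum of its edges. For instance
  ∂bdg = dg − bg + bd,
  ∂bcd = cd − bd + bc.
The 18×12 boundary matrix has rank 12 and Smith normal form diag(1,1,1,1,1,1,1,1,1,1,1,2).

Computing H_k = (kernel of ∂_k) / (image of ∂_{k+1}):

  H_0: rank C_0 − rank ∂_1 = 7 − 6 = 1, and the invariant factors of ∂_1 are all 1, so H_0 ≅ Z.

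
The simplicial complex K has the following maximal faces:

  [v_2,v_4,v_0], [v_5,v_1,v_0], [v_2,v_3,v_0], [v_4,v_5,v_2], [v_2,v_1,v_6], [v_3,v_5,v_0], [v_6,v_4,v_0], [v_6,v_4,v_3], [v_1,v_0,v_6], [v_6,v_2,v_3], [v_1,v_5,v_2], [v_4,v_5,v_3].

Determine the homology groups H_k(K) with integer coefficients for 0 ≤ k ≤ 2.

Order the vertices as v_0 < v_1 < v_2 < v_3 < v_4 < v_5 < v_6. Listing each simplex with vertices in this order, K has dimension 2 with simplices:

  0-simplices (7): [v_0], [v_1], [v_2], [v_3], [v_4], [v_5], [v_6]
  1-simplices (18): (18 of them)
  2-simplices (12): (12 of them)

giving chain groups C_0 ≅ Z^7, C_1 ≅ Z^18, C_2 ≅ Z^12.

∂_1: C_1 → C_0 is given by ∂[p,q] = [q] − [p]. For instance
  ∂[v_1,v_5] = [v_5] − [v_1].
This gives a 7×18 integer matrix of rank 6; reducing to Smith normal form yields diagonal entries (1,1,1,1,1,1).

∂_2: C_2 → C_1 maps a triangle to the signed sum of its edges. For instance
  ∂[v_0,v_1,v_6] = [v_1,v_6] − [v_0,v_6] + [v_0,v_1],
  ∂[v_1,v_2,v_6] = [v_2,v_6] − [v_1,v_6] + [v_1,v_2].
The 18×12 boundary matrix has rank 12 and Smith normal form diag(1,1,1,1,1,1,1,1,1,1,1,2).

From H_k ≅ ker(∂_k) / im(∂_{k+1}) we obtain:

  H_0: rank C_0 − rank ∂_1 = 7 − 6 = 1, and the invariant factors of ∂_1 are all 1, so H_0 = Z.
  H_1: rank ker ∂_1 − rank ∂_2 = (18 − 6) − 12 = 0, and ∂_2 has invariant factor 2 > 1, so H_1 = Z/2.
  H_2: rank ker ∂_2 − rank ∂_3 = (12 − 12) − 0 = 0, and there is no ∂_3, so H_2 = 0.

As a check, the Euler characteristic is 7 − 18 + 12 = 1, which agrees with 1 − 0 + 0 = 1.

H_0 ≅ Z,  H_1 ≅ Z/2,  H_2 = 0.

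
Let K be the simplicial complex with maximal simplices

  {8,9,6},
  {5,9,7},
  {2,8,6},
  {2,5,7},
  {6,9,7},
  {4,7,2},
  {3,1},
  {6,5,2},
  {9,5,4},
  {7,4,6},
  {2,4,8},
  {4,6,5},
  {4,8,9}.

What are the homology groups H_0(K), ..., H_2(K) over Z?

Order the vertices as 1 < 2 < 3 < 4 < 5 < 6 < 7 < 8 < 9. Listing each simplex with vertices in this order, K has dimension 2 with simplices:

  0-simplices (9): [1], [2], [3], [4], [5], [6], [7], [8], [9]
  1-simplices (19): [1,3], [2,4], [2,5], [2,6], [2,7], [2,8], [4,5], [4,6], [4,7], [4,8], [4,9], [5,6], [5,7], [5,9], [6,7], [6,8], [6,9], [7,9], [8,9]
  2-simplices (12): [2,4,7], [2,4,8], [2,5,6], [2,5,7], [2,6,8], [4,5,6], [4,5,9], [4,6,7], [4,8,9], [5,7,9], [6,7,9], [6,8,9]

so the chain groups are C_0 ≅ Z^9, C_1 ≅ Z^19, C_2 ≅ Z^12.

Boundary ∂_1: C_1 → C_0 maps an edge to its endpoints' difference, ∂[p,q] = q − p. For instance
  ∂[4,9] = [9] − [4].
The 9×19 boundary matrix has rank 7 and Smith normal form diag(1,1,1,1,1,1,1).

The boundary map ∂_2: C_2 → C_1 sends each 2-simplex [p,q,r] to [q,r] − [p,r] + [p,q]. For instance
  ∂[2,5,6] = [5,6] − [2,6] + [2,5],
  ∂[2,6,8] = [6,8] − [2,8] + [2,6].
This gives a 19×12 integer matrix of rank 12; reducing to Smith normal form yields diagonal entries (1,1,1,1,1,1,1,1,1,1,1,2).

From H_k ≅ ker(∂_k) / im(∂_{k+1}) we obtain:

  H_0: rank C_0 − rank ∂_1 = 9 − 7 = 2, and the invariant factors of ∂_1 are all 1, so H_0 = Z^2.
  H_1: rank ker ∂_1 − rank ∂_2 = (19 − 7) − 12 = 0, and ∂_2 has invariant factor 2 > 1, so H_1 = Z/2Z.
  H_2: rank ker ∂_2 − rank ∂_3 = (12 − 12) − 0 = 0, and there is no ∂_3, so H_2 = 0.

As a check, the Euler characteristic is 9 − 19 + 12 = 2, which agrees with 2 − 0 + 0 = 2.
(K is a triangulation of the disjoint union of the real projective plane RP^2 and the 1-simplex.)

H_0 ≅ Z^2,  H_1 ≅ Z/2Z,  H_2 = 0.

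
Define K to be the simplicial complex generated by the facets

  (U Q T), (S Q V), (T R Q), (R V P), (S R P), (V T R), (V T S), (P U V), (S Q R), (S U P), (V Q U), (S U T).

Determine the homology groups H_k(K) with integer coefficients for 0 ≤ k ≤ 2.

Fix the vertex order P < Q < R < S < T < U < V and write every simplex with vertices in increasing order. Then dim K = 2 and the simplices of K are:

  0-simplices (7): P, Q, R, S, T, U, V
  1-simplices (18): PR, PS, PU, PV, QR, QS, QT, QU, QV, RS, RT, RV, ST, SU, SV, TU, TV, UV
  2-simplices (12): PRS, PRV, PSU, PUV, QRS, QRT, QSV, QTU, QUV, RTV, STU, STV

Hence C_0 ≅ Z^7, C_1 ≅ Z^18, C_2 ≅ Z^12.

The boundary map ∂_1: C_1 → C_0 is given by ∂[p,q] = [q] − [p]. For instance
  ∂RT = T − R.
The resulting 7×18 matrix has rank 6, and its Smith normal form has invariant factors (1,1,1,1,1,1).

∂_2: C_2 → C_1 sends each 2-simplex [p,q,r] to [q,r] − [p,r] + [p,q]. For instance
  ∂QRT = RT − QT + QR,
  ∂PRV = RV − PV + PR.
The 18×12 boundary matrix has rank 12 and Smith normal form diag(1,1,1,1,1,1,1,1,1,1,1,2).

Now H_k = ker ∂_k / im ∂_{k+1}, so:

  H_0: rank C_0 − rank ∂_1 = 7 − 6 = 1, and the invariant factors of ∂_1 are all 1, so H_0 ≅ Z.
  H_1: rank ker ∂_1 − rank ∂_2 = (18 − 6) − 12 = 0, and ∂_2 has invariant factor 2 > 1, so H_1 ≅ Z/2Z.
  H_2: rank ker ∂_2 − rank ∂_3 = (12 − 12) − 0 = 0, and there is no ∂_3, so H_2 ≅ 0.

H_0 = Z,  H_1 = Z/2Z,  H_2 = 0.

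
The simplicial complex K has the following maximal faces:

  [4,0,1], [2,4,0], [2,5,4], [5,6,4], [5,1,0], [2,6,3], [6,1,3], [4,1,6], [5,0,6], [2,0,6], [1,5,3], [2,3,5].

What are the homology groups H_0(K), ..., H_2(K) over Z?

H_0 ≅ Z,  H_1 ≅ Z_2,  H_2 = 0.

Order the vertices as 0 < 1 < 2 < 3 < 4 < 5 < 6. Listing each simplex with vertices in this order, K has dimension 2 with simplices:

  0-simplices (7): [0], [1], [2], [3], [4], [5], [6]
  1-simplices (18): [0,1], [0,2], [0,4], [0,5], [0,6], [1,3], [1,4], [1,5], [1,6], [2,3], [2,4], [2,5], [2,6], [3,5], [3,6], [4,5], [4,6], [5,6]
  2-simplices (12): [0,1,4], [0,1,5], [0,2,4], [0,2,6], [0,5,6], [1,3,5], [1,3,6], [1,4,6], [2,3,5], [2,3,6], [2,4,5], [4,5,6]

giving chain groups C_0 ≅ Z^7, C_1 ≅ Z^18, C_2 ≅ Z^12.

The boundary map ∂_1: C_1 → C_0 sends each edge [p,q] (with p < q) to q − p. For instance
  ∂[3,6] = [6] − [3].
The resulting 7×18 matrix has rank 6, and its Smith normal form has invariant factors (1,1,1,1,1,1).

Boundary ∂_2: C_2 → C_1 acts by ∂[p,q,r] = [q,r] − [p,r] + [p,q]. For instance
  ∂[4,5,6] = [5,6] − [4,6] + [4,5],
  ∂[1,3,5] = [3,5] − [1,5] + [1,3].
The 18×12 boundary matrix has rank 12 and Smith normal form diag(1,1,1,1,1,1,1,1,1,1,1,2).

Computing H_k = (kernel of ∂_k) / (image of ∂_{k+1}):

  H_0: rank C_0 − rank ∂_1 = 7 − 6 = 1, and the invariant factors of ∂_1 are all 1, so H_0 ≅ Z.
  H_1: rank ker ∂_1 − rank ∂_2 = (18 − 6) − 12 = 0, and ∂_2 has invariant factor 2 > 1, so H_1 ≅ Z_2.
  H_2: rank ker ∂_2 − rank ∂_3 = (12 − 12) − 0 = 0, and there is no ∂_3, so H_2 ≅ 0.

(K is a triangulation of the real projective plane RP^2.)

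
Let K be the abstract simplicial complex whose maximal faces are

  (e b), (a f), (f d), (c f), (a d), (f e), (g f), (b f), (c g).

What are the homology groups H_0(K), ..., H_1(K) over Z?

H_0 = Z,  H_1 = Z^3.

We work with the vertex ordering a < b < c < d < e < f < g. The simplices of K, each written with vertices in increasing order, are:

  0-simplices (7): a, b, c, d, e, f, g
  1-simplices (9): ad, af, be, bf, cf, cg, df, ef, fg

Hence C_0 ≅ Z^7, C_1 ≅ Z^9.

The boundary map ∂_1: C_1 → C_0 sends each edge [p,q] (with p < q) to q − p. For instance
  ∂af = f − a.
As a 7×9 matrix over Z this has rank 6, with invariant factors (1,1,1,1,1,1).

Now H_k = ker ∂_k / im ∂_{k+1}, so:

  H_0: rank C_0 − rank ∂_1 = 7 − 6 = 1, and the invariant factors of ∂_1 are all 1, so H_0 = Z.
  H_1: rank ker ∂_1 − rank ∂_2 = (9 − 6) − 0 = 3, and there is no ∂_2, so H_1 = Z^3.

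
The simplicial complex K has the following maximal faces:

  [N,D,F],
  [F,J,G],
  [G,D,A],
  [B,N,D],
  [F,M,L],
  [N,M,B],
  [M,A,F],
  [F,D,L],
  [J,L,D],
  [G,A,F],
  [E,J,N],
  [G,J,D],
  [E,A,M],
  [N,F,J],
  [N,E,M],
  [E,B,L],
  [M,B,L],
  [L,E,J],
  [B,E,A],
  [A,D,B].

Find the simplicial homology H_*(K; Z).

H_0 = Z,  H_1 = Z × Z/2,  H_2 = 0.

K has 10 vertices, 30 edges, 20 triangles.
rank ∂_0 = 0, rank ∂_1 = 9 ⇒ b_0 = 10 − 0 − 9 = 1; all invariant factors of ∂_1 are 1 so no torsion. So H_0 = Z.
rank ∂_1 = 9, rank ∂_2 = 20 ⇒ b_1 = 30 − 9 − 20 = 1; ∂_2 has invariant factor(s) [2] giving torsion. So H_1 = Z × Z/2.
rank ∂_2 = 20, rank ∂_3 = 0 ⇒ b_2 = 20 − 20 − 0 = 0. So H_2 = 0.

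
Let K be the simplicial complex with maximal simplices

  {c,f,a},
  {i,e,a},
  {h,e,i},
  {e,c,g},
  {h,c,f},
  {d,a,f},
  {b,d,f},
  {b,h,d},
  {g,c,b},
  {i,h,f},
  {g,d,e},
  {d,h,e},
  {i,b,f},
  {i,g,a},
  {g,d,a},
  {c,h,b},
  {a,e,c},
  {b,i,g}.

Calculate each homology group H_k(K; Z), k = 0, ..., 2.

H_0 ≅ Z,  H_1 ≅ Z ⊕ Z/2Z,  H_2 = 0.

We work with the vertex ordering a < b < c < d < e < f < g < h < i. The simplices of K, each written with vertices in increasing order, are:

  0-simplices (9): a, b, c, d, e, f, g, h, i
  1-simplices (27): ac, ad, ae, af, ag, ai, bc, bd, bf, bg, bh, bi, ce, cf, cg, ch, de, df, dg, dh, eg, eh, ei, fh, fi, gi, hi
  2-simplices (18): ace, acf, adf, adg, aei, agi, bcg, bch, bdf, bdh, bfi, bgi, ceg, cfh, deg, deh, ehi, fhi

so the chain groups are C_0 ≅ Z^9, C_1 ≅ Z^27, C_2 ≅ Z^18.

∂_1: C_1 → C_0 is given by ∂[p,q] = [q] − [p].
As a 9×27 matrix over Z this has rank 8, with invariant factors (1,1,1,1,1,1,1,1).

Boundary ∂_2: C_2 → C_1 maps a triangle to the signed sum of its edges. For instance
  ∂ehi = hi − ei + eh,
  ∂fhi = hi − fi + fh.
The 27×18 boundary matrix has rank 18 and Smith normal form diag(1,1,1,1,1,1,1,1,1,1,1,1,1,1,1,1,1,2).

Reading off H_k = ker ∂_k / im ∂_{k+1}:

  H_0: rank C_0 − rank ∂_1 = 9 − 8 = 1, and the invariant factors of ∂_1 are all 1, so H_0 = Z.
  H_1: rank ker ∂_1 − rank ∂_2 = (27 − 8) − 18 = 1, and ∂_2 has invariant factor 2 > 1, so H_1 = Z ⊕ Z/2Z.
  H_2: rank ker ∂_2 − rank ∂_3 = (18 − 18) − 0 = 0, and there is no ∂_3, so H_2 = 0.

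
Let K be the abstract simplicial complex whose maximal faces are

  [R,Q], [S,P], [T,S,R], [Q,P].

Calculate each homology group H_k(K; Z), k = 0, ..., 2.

H_0 = Z,  H_1 = Z,  H_2 = 0.

Order the vertices as P < Q < R < S < T. Listing each simplex with vertices in this order, K has dimension 2 with simplices:

  0-simplices (5): P, Q, R, S, T
  1-simplices (6): PQ, PS, QR, RS, RT, ST
  2-simplices (1): RST

giving chain groups C_0 ≅ Z^5, C_1 ≅ Z^6, C_2 ≅ Z^1.

∂_1: C_1 → C_0 is given by ∂[p,q] = [q] − [p]. For instance
  ∂QR = R − Q.
This gives a 5×6 integer matrix of rank 4; reducing to Smith normal form yields diagonal entries (1,1,1,1).

∂_2: C_2 → C_1 acts by ∂[p,q,r] = [q,r] − [p,r] + [p,q]. For instance
  ∂RST = ST − RT + RS.
The resulting 6×1 matrix has rank 1, and its Smith normal form has invariant factors (1).

Reading off H_k = ker ∂_k / im ∂_{k+1}:

  H_0: rank C_0 − rank ∂_1 = 5 − 4 = 1, and the invariant factors of ∂_1 are all 1, so H_0 = Z.
  H_1: rank ker ∂_1 − rank ∂_2 = (6 − 4) − 1 = 1, and the invariant factors of ∂_2 are all 1, so H_1 = Z.
  H_2: rank ker ∂_2 − rank ∂_3 = (1 − 1) − 0 = 0, and there is no ∂_3, so H_2 = 0.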